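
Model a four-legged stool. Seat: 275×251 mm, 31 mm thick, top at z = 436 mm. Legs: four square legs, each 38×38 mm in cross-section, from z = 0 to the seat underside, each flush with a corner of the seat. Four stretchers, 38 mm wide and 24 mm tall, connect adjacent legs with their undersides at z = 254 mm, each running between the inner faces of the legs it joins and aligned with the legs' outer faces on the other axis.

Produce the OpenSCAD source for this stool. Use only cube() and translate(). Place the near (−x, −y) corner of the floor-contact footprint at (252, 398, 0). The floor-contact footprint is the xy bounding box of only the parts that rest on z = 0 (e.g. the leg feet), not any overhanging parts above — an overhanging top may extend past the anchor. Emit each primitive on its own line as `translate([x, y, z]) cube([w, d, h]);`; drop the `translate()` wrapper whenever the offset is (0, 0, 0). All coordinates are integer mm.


translate([252, 398, 405]) cube([275, 251, 31]);
translate([252, 398, 0]) cube([38, 38, 405]);
translate([489, 398, 0]) cube([38, 38, 405]);
translate([252, 611, 0]) cube([38, 38, 405]);
translate([489, 611, 0]) cube([38, 38, 405]);
translate([290, 398, 254]) cube([199, 38, 24]);
translate([290, 611, 254]) cube([199, 38, 24]);
translate([252, 436, 254]) cube([38, 175, 24]);
translate([489, 436, 254]) cube([38, 175, 24]);


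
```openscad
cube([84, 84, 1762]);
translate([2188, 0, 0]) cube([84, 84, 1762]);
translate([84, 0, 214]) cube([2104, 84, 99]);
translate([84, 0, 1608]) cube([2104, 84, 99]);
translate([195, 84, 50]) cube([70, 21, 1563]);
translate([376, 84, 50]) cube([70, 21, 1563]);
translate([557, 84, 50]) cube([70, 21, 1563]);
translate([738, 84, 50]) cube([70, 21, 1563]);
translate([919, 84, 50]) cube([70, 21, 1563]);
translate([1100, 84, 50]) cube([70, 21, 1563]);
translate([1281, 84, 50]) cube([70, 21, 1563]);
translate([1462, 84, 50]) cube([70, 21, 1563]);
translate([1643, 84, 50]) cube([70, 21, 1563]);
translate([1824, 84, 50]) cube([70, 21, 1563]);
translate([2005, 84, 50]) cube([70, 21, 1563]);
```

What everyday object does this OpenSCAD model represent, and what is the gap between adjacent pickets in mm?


A fence section. The picket gap is 111 mm.

Two posts, two rails, 11 pickets — a fence section. Span 2104 mm holds 11 pickets of 70 mm with 12 equal gaps: ⌊(2104 − 11·70) / 12⌋ = 111 mm.


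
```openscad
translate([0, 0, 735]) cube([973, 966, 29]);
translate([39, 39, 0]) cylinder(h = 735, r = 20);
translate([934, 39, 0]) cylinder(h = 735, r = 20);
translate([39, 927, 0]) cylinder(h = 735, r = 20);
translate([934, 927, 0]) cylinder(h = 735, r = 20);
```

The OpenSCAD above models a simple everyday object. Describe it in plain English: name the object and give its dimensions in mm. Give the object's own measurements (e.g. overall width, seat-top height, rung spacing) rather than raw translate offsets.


A rectangular dining table. The top is 973×966×29 mm with its upper surface at z = 764 mm. It stands on four round legs of 40 mm diameter, each leg's bounding box inset 19 mm from the nearest pair of top edges, running from the floor to the underside of the top.


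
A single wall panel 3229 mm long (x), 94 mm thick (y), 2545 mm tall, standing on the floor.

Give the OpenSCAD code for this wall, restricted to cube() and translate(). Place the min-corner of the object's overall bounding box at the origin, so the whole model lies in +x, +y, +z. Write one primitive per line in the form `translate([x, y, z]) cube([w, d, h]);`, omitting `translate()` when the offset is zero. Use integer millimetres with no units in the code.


cube([3229, 94, 2545]);


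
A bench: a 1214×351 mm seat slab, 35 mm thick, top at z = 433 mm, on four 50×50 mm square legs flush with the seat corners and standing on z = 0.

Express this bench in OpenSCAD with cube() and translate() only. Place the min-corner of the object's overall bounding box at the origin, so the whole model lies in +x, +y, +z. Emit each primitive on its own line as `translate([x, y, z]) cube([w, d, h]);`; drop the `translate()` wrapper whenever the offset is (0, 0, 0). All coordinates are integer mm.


// leg_h = 433 − 35 = 398
translate([0, 0, 398]) cube([1214, 351, 35]);
cube([50, 50, 398]);
translate([0, 301, 0]) cube([50, 50, 398]);
translate([1164, 0, 0]) cube([50, 50, 398]);
translate([1164, 301, 0]) cube([50, 50, 398]);


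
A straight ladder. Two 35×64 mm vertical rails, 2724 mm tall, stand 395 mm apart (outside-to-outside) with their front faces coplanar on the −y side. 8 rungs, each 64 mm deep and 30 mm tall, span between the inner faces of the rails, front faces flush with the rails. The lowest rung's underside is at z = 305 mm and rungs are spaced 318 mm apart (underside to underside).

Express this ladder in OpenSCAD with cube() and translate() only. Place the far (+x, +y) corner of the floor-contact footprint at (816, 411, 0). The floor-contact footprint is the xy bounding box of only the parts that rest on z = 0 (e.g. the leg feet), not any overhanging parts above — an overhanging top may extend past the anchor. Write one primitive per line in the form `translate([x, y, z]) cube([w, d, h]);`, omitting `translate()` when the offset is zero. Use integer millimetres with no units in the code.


translate([421, 347, 0]) cube([35, 64, 2724]);
translate([781, 347, 0]) cube([35, 64, 2724]);
translate([456, 347, 305]) cube([325, 64, 30]);
translate([456, 347, 623]) cube([325, 64, 30]);
translate([456, 347, 941]) cube([325, 64, 30]);
translate([456, 347, 1259]) cube([325, 64, 30]);
translate([456, 347, 1577]) cube([325, 64, 30]);
translate([456, 347, 1895]) cube([325, 64, 30]);
translate([456, 347, 2213]) cube([325, 64, 30]);
translate([456, 347, 2531]) cube([325, 64, 30]);


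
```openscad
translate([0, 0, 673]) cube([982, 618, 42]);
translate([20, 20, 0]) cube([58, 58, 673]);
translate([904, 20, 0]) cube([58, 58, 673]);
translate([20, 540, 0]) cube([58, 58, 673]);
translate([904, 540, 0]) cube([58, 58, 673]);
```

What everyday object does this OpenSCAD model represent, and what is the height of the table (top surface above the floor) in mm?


A table. The table height is 715 mm.

A 982×618×42 slab sits at z = 673 on four 58 mm square posts — a table. The top surface is at 673 + 42 = 715 mm.


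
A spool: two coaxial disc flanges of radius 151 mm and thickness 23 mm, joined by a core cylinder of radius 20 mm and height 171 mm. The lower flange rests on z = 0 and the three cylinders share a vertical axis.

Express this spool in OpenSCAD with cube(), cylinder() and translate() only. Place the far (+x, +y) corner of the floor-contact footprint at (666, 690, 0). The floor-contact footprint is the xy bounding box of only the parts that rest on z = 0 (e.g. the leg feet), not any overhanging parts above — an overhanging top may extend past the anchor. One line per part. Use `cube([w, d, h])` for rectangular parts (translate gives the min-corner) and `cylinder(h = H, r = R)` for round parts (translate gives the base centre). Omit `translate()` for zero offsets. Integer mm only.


translate([515, 539, 0]) cylinder(h = 23, r = 151);
translate([515, 539, 23]) cylinder(h = 171, r = 20);
translate([515, 539, 194]) cylinder(h = 23, r = 151);


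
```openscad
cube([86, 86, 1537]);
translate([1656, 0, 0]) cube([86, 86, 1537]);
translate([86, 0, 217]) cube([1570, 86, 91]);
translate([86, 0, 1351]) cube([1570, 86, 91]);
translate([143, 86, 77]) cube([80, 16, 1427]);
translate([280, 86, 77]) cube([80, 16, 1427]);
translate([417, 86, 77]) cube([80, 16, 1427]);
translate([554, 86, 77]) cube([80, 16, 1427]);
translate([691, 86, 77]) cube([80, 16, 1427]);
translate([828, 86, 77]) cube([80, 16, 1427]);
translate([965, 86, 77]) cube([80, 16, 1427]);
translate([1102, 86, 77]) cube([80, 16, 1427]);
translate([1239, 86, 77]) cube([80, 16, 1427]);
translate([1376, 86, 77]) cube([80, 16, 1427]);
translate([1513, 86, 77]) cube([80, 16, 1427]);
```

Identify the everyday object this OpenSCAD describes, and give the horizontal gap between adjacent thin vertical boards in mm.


A fence section. The picket gap is 57 mm.

Two posts, two rails, 11 pickets — a fence section. Span 1570 mm holds 11 pickets of 80 mm with 12 equal gaps: ⌊(1570 − 11·80) / 12⌋ = 57 mm.


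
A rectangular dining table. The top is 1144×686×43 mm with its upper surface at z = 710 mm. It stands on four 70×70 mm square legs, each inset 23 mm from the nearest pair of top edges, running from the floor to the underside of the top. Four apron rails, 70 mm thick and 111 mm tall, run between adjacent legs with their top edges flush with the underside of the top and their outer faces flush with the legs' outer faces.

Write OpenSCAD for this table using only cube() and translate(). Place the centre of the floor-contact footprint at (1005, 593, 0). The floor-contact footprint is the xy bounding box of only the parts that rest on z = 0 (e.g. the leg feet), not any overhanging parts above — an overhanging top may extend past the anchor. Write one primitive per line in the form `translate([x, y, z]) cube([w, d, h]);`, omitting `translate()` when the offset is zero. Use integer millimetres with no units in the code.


translate([433, 250, 667]) cube([1144, 686, 43]);
translate([456, 273, 0]) cube([70, 70, 667]);
translate([1484, 273, 0]) cube([70, 70, 667]);
translate([456, 843, 0]) cube([70, 70, 667]);
translate([1484, 843, 0]) cube([70, 70, 667]);
translate([526, 273, 556]) cube([958, 70, 111]);
translate([526, 843, 556]) cube([958, 70, 111]);
translate([456, 343, 556]) cube([70, 500, 111]);
translate([1484, 343, 556]) cube([70, 500, 111]);


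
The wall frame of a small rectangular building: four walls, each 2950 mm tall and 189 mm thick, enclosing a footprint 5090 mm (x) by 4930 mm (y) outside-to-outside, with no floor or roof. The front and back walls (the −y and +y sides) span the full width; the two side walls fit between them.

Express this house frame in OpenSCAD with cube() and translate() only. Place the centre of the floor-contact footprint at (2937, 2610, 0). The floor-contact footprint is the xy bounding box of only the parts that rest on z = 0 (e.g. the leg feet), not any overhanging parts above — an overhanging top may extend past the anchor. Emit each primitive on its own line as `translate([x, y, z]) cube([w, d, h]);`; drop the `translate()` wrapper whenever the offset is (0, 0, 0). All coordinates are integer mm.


translate([392, 145, 0]) cube([5090, 189, 2950]);
translate([392, 4886, 0]) cube([5090, 189, 2950]);
translate([392, 334, 0]) cube([189, 4552, 2950]);
translate([5293, 334, 0]) cube([189, 4552, 2950]);


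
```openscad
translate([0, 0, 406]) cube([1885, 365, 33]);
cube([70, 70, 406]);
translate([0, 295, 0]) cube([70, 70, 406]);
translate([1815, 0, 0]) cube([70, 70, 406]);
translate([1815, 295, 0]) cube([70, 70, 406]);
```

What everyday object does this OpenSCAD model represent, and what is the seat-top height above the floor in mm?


A bench. The seat-top height is 439 mm.

A long slab on four corner posts — a bench. The slab sits at z = 406 with thickness 33, so the top is 406 + 33 = 439 mm.


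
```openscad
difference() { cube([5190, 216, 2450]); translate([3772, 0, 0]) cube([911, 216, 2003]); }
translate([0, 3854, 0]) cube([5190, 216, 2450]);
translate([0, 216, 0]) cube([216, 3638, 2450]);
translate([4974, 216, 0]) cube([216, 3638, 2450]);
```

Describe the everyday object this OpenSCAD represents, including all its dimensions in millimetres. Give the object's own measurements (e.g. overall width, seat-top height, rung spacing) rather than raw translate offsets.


A single room: four walls, each 2450 mm tall and 216 mm thick, enclosing an outside footprint 5190×4070 mm (x × y), no floor or roof. The front and back walls (−y and +y sides) run the full x-width; the side walls fit between their inner faces. A door opening 911 mm wide and 2003 mm tall is cut through the front wall from the floor up, its −x edge 3772 mm from the wall's −x end.


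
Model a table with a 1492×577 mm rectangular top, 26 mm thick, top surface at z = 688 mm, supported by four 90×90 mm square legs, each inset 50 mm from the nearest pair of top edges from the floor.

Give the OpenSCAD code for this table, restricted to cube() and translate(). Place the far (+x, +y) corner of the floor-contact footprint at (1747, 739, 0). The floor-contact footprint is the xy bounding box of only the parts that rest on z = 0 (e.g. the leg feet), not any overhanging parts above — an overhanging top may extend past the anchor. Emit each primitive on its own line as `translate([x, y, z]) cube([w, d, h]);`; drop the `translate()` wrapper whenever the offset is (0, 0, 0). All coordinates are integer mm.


translate([305, 212, 662]) cube([1492, 577, 26]);
translate([355, 262, 0]) cube([90, 90, 662]);
translate([1657, 262, 0]) cube([90, 90, 662]);
translate([355, 649, 0]) cube([90, 90, 662]);
translate([1657, 649, 0]) cube([90, 90, 662]);


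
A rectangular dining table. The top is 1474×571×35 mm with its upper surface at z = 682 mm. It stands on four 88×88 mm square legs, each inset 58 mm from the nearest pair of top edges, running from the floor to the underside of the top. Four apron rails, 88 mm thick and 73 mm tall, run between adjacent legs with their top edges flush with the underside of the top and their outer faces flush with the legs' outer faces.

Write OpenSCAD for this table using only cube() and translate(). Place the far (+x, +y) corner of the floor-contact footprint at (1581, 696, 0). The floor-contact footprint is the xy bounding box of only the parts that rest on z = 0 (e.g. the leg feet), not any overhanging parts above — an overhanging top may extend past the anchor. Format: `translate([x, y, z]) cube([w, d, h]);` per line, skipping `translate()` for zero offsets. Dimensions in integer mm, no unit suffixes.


// leg_h = 682 - 35 = 647
// apron z = 647 - 73 = 574
translate([165, 183, 647]) cube([1474, 571, 35]);
translate([223, 241, 0]) cube([88, 88, 647]);
translate([1493, 241, 0]) cube([88, 88, 647]);
translate([223, 608, 0]) cube([88, 88, 647]);
translate([1493, 608, 0]) cube([88, 88, 647]);
translate([311, 241, 574]) cube([1182, 88, 73]);
translate([311, 608, 574]) cube([1182, 88, 73]);
translate([223, 329, 574]) cube([88, 279, 73]);
translate([1493, 329, 574]) cube([88, 279, 73]);


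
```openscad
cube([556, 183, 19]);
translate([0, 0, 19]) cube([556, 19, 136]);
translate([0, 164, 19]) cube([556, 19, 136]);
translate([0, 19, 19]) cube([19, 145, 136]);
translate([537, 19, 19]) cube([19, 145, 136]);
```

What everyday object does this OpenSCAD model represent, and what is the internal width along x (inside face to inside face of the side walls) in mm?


An open box. The internal width is 518 mm.

A 556×183 base slab with four walls standing on it — an open box. The base is 556 mm wide and the walls are 19 mm thick, so the internal width is 556 − 2 × 19 = 518 mm.


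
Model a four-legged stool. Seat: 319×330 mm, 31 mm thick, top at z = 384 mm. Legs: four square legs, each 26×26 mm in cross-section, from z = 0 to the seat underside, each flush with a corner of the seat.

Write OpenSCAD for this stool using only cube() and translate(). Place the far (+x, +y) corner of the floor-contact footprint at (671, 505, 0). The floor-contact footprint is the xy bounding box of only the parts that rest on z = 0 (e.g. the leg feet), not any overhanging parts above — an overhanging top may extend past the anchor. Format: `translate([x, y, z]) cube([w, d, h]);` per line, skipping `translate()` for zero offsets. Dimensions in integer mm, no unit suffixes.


translate([352, 175, 353]) cube([319, 330, 31]);
translate([352, 175, 0]) cube([26, 26, 353]);
translate([645, 175, 0]) cube([26, 26, 353]);
translate([352, 479, 0]) cube([26, 26, 353]);
translate([645, 479, 0]) cube([26, 26, 353]);


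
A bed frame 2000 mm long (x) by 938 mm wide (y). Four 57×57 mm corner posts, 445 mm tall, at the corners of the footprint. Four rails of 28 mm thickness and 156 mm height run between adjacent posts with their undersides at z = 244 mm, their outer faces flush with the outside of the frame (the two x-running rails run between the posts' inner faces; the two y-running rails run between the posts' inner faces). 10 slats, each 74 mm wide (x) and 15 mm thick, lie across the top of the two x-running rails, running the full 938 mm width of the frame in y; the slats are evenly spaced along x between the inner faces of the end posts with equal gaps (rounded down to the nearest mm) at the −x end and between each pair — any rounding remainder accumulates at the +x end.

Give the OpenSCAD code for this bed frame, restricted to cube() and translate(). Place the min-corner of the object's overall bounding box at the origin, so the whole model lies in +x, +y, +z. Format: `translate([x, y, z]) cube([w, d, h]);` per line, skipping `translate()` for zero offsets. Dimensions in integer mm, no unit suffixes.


cube([57, 57, 445]);
translate([0, 881, 0]) cube([57, 57, 445]);
translate([1943, 0, 0]) cube([57, 57, 445]);
translate([1943, 881, 0]) cube([57, 57, 445]);
translate([57, 0, 244]) cube([1886, 28, 156]);
translate([57, 910, 244]) cube([1886, 28, 156]);
translate([0, 57, 244]) cube([28, 824, 156]);
translate([1972, 57, 244]) cube([28, 824, 156]);
translate([161, 0, 400]) cube([74, 938, 15]);
translate([339, 0, 400]) cube([74, 938, 15]);
translate([517, 0, 400]) cube([74, 938, 15]);
translate([695, 0, 400]) cube([74, 938, 15]);
translate([873, 0, 400]) cube([74, 938, 15]);
translate([1051, 0, 400]) cube([74, 938, 15]);
translate([1229, 0, 400]) cube([74, 938, 15]);
translate([1407, 0, 400]) cube([74, 938, 15]);
translate([1585, 0, 400]) cube([74, 938, 15]);
translate([1763, 0, 400]) cube([74, 938, 15]);


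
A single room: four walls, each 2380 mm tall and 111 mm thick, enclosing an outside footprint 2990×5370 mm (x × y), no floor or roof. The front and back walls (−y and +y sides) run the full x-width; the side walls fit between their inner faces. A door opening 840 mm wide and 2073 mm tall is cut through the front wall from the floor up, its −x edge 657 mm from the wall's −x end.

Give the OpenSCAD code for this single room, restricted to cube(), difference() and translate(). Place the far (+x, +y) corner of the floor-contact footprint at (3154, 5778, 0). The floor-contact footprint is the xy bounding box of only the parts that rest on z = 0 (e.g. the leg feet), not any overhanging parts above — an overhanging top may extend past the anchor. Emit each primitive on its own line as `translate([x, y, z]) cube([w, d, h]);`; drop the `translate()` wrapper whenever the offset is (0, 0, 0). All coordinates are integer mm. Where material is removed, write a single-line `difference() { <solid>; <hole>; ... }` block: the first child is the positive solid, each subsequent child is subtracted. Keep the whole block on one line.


difference() { translate([164, 408, 0]) cube([2990, 111, 2380]); translate([821, 408, 0]) cube([840, 111, 2073]); }
translate([164, 5667, 0]) cube([2990, 111, 2380]);
translate([164, 519, 0]) cube([111, 5148, 2380]);
translate([3043, 519, 0]) cube([111, 5148, 2380]);


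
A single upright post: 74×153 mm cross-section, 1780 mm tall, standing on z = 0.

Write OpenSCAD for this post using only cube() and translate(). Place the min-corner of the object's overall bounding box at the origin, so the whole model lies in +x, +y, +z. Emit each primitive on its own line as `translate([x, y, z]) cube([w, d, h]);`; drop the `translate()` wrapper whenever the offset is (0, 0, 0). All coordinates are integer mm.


cube([74, 153, 1780]);


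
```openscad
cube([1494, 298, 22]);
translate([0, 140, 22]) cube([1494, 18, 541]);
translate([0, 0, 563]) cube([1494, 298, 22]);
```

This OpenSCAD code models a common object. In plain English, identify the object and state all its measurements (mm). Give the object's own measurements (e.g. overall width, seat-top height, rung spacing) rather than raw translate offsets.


An I-beam lying along x, 1494 mm long. Overall section height 585 mm. Two flanges 298 mm wide (y) and 22 mm thick, one on the floor and one at the top; a web 18 mm thick runs between them, centred on the flange width.


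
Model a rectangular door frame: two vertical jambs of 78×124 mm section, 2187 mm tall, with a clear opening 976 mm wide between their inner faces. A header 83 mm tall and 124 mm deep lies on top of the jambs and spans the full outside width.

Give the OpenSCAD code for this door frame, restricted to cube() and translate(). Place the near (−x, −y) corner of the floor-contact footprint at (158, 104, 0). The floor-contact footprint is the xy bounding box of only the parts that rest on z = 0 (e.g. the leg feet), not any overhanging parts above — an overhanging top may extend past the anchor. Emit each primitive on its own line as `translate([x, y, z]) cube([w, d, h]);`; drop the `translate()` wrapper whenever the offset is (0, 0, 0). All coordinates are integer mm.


translate([158, 104, 0]) cube([78, 124, 2187]);
translate([1212, 104, 0]) cube([78, 124, 2187]);
translate([158, 104, 2187]) cube([1132, 124, 83]);


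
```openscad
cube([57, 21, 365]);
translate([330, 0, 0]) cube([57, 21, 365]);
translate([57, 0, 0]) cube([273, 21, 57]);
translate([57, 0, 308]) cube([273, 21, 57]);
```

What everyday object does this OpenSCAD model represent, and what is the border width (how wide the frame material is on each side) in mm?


A picture frame. The border width is 57 mm.

Four thin pieces enclosing a rectangular opening — a picture frame. The two full-height stiles are 365 mm tall; the top rail sits at z = 308 and is 57 mm tall, so the border above the opening is 365 − 308 = 57 mm, matching the stile x-width.


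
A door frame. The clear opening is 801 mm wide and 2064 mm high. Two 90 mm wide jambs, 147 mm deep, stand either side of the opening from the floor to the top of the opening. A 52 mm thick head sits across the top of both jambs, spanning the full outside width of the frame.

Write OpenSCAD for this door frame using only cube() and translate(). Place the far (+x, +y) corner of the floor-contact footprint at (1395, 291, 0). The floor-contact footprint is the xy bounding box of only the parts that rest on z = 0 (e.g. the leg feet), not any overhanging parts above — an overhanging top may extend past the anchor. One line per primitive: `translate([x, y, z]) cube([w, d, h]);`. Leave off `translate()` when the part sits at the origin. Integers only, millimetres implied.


translate([414, 144, 0]) cube([90, 147, 2064]);
translate([1305, 144, 0]) cube([90, 147, 2064]);
translate([414, 144, 2064]) cube([981, 147, 52]);


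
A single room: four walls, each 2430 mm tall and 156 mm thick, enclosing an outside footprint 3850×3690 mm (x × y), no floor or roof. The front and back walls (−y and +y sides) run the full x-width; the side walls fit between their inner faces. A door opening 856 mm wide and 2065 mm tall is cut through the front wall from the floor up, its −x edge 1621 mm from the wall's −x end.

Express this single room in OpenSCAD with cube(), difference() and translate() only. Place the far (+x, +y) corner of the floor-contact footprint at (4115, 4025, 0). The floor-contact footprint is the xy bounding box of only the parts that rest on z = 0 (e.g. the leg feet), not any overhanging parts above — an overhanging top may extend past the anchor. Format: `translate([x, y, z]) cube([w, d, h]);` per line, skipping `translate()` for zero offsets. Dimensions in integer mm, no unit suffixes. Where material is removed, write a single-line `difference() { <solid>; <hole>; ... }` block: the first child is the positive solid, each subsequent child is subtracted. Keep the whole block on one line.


difference() { translate([265, 335, 0]) cube([3850, 156, 2430]); translate([1886, 335, 0]) cube([856, 156, 2065]); }
translate([265, 3869, 0]) cube([3850, 156, 2430]);
translate([265, 491, 0]) cube([156, 3378, 2430]);
translate([3959, 491, 0]) cube([156, 3378, 2430]);


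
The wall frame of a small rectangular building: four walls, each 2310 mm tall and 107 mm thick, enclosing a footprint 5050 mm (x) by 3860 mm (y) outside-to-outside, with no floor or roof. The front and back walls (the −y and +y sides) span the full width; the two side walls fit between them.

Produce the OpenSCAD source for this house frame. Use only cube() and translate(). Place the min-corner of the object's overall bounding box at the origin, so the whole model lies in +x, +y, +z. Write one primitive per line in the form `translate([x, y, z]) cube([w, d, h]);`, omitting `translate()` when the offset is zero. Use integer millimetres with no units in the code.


cube([5050, 107, 2310]);
translate([0, 3753, 0]) cube([5050, 107, 2310]);
translate([0, 107, 0]) cube([107, 3646, 2310]);
translate([4943, 107, 0]) cube([107, 3646, 2310]);


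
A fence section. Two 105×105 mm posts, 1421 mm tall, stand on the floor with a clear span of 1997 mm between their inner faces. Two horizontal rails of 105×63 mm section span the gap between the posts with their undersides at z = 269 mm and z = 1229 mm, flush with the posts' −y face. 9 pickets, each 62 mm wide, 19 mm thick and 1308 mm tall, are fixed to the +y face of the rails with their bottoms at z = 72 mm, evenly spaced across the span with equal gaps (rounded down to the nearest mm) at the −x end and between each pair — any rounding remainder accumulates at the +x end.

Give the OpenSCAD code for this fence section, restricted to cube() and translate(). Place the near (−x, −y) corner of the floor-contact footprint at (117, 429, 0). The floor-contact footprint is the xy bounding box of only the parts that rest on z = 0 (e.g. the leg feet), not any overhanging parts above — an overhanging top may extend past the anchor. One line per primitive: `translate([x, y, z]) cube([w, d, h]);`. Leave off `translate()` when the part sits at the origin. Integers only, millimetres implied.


translate([117, 429, 0]) cube([105, 105, 1421]);
translate([2219, 429, 0]) cube([105, 105, 1421]);
translate([222, 429, 269]) cube([1997, 105, 63]);
translate([222, 429, 1229]) cube([1997, 105, 63]);
translate([365, 534, 72]) cube([62, 19, 1308]);
translate([570, 534, 72]) cube([62, 19, 1308]);
translate([775, 534, 72]) cube([62, 19, 1308]);
translate([980, 534, 72]) cube([62, 19, 1308]);
translate([1185, 534, 72]) cube([62, 19, 1308]);
translate([1390, 534, 72]) cube([62, 19, 1308]);
translate([1595, 534, 72]) cube([62, 19, 1308]);
translate([1800, 534, 72]) cube([62, 19, 1308]);
translate([2005, 534, 72]) cube([62, 19, 1308]);


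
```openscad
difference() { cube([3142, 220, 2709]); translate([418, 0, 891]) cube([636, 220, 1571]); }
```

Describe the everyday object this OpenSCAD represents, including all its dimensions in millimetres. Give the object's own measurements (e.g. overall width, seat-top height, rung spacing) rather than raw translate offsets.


A wall 3142 mm long (x), 220 mm thick (y), 2709 mm tall, with a rectangular window opening cut through it. The opening is 636 mm wide and 1571 mm tall; its sill is at z = 891 mm and its near (−x) edge is 418 mm from the wall's −x end. The opening passes through the full wall thickness.


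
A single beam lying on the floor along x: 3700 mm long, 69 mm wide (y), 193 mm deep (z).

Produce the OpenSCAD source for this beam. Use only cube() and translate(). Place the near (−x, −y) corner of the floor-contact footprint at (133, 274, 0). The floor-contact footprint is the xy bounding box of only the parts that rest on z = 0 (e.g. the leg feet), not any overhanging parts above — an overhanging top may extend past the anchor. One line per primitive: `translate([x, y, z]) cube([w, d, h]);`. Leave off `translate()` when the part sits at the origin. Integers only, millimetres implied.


translate([133, 274, 0]) cube([3700, 69, 193]);


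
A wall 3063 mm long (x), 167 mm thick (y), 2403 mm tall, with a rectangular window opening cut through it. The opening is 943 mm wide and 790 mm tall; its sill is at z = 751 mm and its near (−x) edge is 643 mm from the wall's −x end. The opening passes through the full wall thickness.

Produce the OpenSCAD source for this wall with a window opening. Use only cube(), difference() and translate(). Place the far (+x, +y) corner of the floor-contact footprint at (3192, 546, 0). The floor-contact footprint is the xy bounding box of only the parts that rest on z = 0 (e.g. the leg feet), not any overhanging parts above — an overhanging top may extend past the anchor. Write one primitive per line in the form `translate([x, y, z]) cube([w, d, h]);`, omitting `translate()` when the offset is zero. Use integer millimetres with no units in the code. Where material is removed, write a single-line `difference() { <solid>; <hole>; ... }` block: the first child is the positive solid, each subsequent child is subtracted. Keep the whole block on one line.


difference() { translate([129, 379, 0]) cube([3063, 167, 2403]); translate([772, 379, 751]) cube([943, 167, 790]); }


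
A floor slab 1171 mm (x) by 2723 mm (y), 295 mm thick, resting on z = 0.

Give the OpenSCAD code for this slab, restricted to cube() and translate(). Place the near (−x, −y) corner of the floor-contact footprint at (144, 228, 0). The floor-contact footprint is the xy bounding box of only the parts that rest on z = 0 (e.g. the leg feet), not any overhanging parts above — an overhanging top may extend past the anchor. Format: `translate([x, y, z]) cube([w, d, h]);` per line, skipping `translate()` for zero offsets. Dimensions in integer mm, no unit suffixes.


translate([144, 228, 0]) cube([1171, 2723, 295]);


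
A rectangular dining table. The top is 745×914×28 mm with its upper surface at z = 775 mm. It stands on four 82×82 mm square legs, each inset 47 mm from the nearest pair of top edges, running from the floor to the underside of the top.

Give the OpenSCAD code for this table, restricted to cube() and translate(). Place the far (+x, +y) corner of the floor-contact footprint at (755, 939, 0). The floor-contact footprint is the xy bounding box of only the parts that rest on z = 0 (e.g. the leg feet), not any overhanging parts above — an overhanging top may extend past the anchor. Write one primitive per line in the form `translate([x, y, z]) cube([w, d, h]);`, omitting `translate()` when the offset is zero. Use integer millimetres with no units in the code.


translate([57, 72, 747]) cube([745, 914, 28]);
translate([104, 119, 0]) cube([82, 82, 747]);
translate([673, 119, 0]) cube([82, 82, 747]);
translate([104, 857, 0]) cube([82, 82, 747]);
translate([673, 857, 0]) cube([82, 82, 747]);


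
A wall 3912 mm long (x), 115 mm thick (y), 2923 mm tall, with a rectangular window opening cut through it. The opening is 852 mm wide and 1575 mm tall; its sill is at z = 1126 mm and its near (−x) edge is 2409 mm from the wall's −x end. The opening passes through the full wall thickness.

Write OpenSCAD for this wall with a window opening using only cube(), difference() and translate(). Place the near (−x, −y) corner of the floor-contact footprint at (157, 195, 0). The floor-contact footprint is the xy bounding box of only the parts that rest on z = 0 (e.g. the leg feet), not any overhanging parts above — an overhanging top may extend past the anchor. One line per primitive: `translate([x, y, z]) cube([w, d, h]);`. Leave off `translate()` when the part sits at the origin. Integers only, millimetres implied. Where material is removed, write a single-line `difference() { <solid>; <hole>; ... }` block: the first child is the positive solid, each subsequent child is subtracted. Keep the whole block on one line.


difference() { translate([157, 195, 0]) cube([3912, 115, 2923]); translate([2566, 195, 1126]) cube([852, 115, 1575]); }


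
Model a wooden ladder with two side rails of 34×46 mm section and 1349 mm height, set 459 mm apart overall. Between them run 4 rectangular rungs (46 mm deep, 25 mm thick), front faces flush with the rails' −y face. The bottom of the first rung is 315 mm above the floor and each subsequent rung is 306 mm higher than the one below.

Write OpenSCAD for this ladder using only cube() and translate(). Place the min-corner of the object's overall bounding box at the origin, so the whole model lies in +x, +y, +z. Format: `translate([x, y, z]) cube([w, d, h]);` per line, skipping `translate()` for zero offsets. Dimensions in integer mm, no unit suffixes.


cube([34, 46, 1349]);
translate([425, 0, 0]) cube([34, 46, 1349]);
translate([34, 0, 315]) cube([391, 46, 25]);
translate([34, 0, 621]) cube([391, 46, 25]);
translate([34, 0, 927]) cube([391, 46, 25]);
translate([34, 0, 1233]) cube([391, 46, 25]);


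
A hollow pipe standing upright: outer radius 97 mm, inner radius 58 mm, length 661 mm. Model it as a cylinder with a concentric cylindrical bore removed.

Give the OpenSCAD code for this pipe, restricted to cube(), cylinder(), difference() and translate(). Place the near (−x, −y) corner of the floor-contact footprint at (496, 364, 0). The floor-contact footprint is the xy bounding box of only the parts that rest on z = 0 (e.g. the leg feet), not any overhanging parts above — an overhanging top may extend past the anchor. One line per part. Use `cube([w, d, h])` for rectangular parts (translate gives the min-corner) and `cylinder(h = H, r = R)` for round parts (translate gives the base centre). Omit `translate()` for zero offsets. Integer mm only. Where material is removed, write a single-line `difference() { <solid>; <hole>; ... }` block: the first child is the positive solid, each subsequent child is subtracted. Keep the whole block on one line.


difference() { translate([593, 461, 0]) cylinder(h = 661, r = 97); translate([593, 461, 0]) cylinder(h = 661, r = 58); }


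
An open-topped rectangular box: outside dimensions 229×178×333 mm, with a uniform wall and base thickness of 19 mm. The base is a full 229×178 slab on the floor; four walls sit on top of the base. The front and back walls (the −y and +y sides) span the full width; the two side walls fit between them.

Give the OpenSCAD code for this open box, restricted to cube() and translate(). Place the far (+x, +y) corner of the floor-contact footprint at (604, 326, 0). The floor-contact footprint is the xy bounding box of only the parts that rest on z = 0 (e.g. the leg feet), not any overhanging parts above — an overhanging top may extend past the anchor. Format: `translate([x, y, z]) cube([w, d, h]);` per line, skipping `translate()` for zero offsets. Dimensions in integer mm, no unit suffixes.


translate([375, 148, 0]) cube([229, 178, 19]);
translate([375, 148, 19]) cube([229, 19, 314]);
translate([375, 307, 19]) cube([229, 19, 314]);
translate([375, 167, 19]) cube([19, 140, 314]);
translate([585, 167, 19]) cube([19, 140, 314]);


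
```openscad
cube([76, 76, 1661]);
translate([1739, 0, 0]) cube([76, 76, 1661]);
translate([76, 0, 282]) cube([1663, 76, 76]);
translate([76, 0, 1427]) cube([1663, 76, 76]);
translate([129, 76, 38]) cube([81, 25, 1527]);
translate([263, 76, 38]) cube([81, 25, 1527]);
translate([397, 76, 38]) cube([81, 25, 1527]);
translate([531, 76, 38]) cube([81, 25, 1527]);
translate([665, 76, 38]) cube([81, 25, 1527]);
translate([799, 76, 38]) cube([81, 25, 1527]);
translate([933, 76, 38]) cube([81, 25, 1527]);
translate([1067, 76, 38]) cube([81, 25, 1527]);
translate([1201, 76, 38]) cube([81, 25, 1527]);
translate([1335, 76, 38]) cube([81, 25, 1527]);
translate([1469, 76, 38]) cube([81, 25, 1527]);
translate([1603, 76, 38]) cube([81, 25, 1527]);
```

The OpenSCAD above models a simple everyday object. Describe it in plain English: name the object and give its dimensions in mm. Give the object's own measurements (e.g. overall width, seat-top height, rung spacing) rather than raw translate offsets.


A fence section. Two 76×76 mm posts, 1661 mm tall, stand on the floor with a clear span of 1663 mm between their inner faces. Two horizontal rails of 76×76 mm section span the gap between the posts with their undersides at z = 282 mm and z = 1427 mm, flush with the posts' −y face. 12 pickets, each 81 mm wide, 25 mm thick and 1527 mm tall, are fixed to the +y face of the rails with their bottoms at z = 38 mm, spaced across the span with a 53 mm gap after the −x post and between neighbouring pickets, with 55 mm left before the +x post.


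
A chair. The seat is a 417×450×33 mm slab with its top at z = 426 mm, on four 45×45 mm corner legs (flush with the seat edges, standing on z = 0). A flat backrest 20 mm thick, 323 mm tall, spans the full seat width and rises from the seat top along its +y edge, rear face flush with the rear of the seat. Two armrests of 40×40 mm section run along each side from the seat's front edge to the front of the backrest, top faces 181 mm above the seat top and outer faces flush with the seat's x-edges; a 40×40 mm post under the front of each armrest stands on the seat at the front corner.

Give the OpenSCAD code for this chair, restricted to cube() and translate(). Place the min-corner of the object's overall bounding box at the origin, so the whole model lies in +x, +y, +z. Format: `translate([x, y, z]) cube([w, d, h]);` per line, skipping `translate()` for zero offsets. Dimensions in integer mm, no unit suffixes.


translate([0, 0, 393]) cube([417, 450, 33]);
cube([45, 45, 393]);
translate([372, 0, 0]) cube([45, 45, 393]);
translate([0, 405, 0]) cube([45, 45, 393]);
translate([372, 405, 0]) cube([45, 45, 393]);
translate([0, 430, 426]) cube([417, 20, 323]);
translate([0, 0, 567]) cube([40, 430, 40]);
translate([377, 0, 567]) cube([40, 430, 40]);
translate([0, 0, 426]) cube([40, 40, 141]);
translate([377, 0, 426]) cube([40, 40, 141]);


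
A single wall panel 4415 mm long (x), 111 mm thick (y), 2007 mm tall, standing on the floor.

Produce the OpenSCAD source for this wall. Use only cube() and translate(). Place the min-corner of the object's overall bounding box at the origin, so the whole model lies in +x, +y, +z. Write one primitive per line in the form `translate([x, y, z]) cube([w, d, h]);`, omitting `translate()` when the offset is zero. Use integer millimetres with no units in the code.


cube([4415, 111, 2007]);


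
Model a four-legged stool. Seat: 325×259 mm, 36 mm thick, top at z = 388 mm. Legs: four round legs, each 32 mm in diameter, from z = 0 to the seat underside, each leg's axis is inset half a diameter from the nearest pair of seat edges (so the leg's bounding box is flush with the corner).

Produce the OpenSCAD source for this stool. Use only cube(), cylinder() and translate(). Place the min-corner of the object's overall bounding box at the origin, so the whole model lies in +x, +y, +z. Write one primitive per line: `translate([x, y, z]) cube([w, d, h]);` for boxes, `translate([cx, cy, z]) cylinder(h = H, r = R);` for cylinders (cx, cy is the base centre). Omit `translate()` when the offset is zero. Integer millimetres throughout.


translate([0, 0, 352]) cube([325, 259, 36]);
translate([16, 16, 0]) cylinder(h = 352, r = 16);
translate([309, 16, 0]) cylinder(h = 352, r = 16);
translate([16, 243, 0]) cylinder(h = 352, r = 16);
translate([309, 243, 0]) cylinder(h = 352, r = 16);


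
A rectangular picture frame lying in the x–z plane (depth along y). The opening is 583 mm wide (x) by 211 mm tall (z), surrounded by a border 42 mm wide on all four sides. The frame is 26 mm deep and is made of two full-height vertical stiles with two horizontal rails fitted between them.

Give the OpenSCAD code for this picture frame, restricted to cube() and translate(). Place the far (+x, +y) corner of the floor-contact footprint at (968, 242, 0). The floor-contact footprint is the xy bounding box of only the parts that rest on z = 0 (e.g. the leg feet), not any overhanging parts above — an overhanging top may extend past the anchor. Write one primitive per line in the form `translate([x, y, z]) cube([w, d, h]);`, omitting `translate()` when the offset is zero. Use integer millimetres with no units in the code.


translate([301, 216, 0]) cube([42, 26, 295]);
translate([926, 216, 0]) cube([42, 26, 295]);
translate([343, 216, 0]) cube([583, 26, 42]);
translate([343, 216, 253]) cube([583, 26, 42]);
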